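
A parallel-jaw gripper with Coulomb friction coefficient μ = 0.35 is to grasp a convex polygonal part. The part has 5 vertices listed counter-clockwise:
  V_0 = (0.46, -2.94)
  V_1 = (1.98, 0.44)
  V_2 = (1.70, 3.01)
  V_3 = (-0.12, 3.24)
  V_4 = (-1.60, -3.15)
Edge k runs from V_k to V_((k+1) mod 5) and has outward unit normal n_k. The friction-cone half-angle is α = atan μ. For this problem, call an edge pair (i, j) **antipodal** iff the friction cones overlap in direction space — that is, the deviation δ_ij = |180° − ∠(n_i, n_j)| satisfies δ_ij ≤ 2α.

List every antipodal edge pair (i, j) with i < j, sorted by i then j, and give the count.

count = 3; pairs: (0,3), (1,3), (2,4)

α = atan 0.35 = 19.29°;  2α = 38.58°
n_0 = (+0.9120, -0.4101)
n_1 = (+0.9941, +0.1083)
n_2 = (+0.1254, +0.9921)
n_3 = (-0.9742, +0.2256)
n_4 = (+0.1014, -0.9948)
  (0,1): δ = 149.57°  ·
  (0,2): δ = 72.99°  ·
  (0,3): δ = 11.17°  ✓
  (0,4): δ = 120.03°  ·
  (1,2): δ = 103.42°  ·
  (1,3): δ = 19.26°  ✓
  (1,4): δ = 89.60°  ·
  (2,3): δ = 95.84°  ·
  (2,4): δ = 13.02°  ✓
  (3,4): δ = 71.14°  ·
antipodal pairs: 3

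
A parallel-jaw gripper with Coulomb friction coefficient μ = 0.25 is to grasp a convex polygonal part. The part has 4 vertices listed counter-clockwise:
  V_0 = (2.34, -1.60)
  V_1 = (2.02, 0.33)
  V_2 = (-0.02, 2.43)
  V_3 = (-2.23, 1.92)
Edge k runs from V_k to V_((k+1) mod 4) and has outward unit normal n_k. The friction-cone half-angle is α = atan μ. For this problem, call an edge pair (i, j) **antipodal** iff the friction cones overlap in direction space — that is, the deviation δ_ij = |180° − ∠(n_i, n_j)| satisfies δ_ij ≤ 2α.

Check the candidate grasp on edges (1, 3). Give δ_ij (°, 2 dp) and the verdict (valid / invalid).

α = atan 0.25 = 14.04°;  2α = 28.07°
edge 1: e_1 = (-2.04, +2.10);  n_1 = (+0.7173, +0.6968)
edge 3: e_3 = (+4.57, -3.52);  n_3 = (-0.6102, -0.7922)
∠(n_1, n_3) = 171.77°
δ = |180° − 171.77°| = 8.23°
8.23° ≤ 2α = 28.07°  →  valid

δ = 8.23°, valid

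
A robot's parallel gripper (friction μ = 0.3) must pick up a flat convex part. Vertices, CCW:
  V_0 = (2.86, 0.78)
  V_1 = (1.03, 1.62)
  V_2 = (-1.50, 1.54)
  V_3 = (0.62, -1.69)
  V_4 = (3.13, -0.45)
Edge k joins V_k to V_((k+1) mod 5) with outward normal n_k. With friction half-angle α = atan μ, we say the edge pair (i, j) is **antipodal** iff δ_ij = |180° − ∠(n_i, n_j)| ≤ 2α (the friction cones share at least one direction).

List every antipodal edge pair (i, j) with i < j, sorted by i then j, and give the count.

count = 3; pairs: (0,2), (1,3), (2,4)

α = atan 0.3 = 16.70°;  2α = 33.40°
n_0 = (+0.4172, +0.9088)
n_1 = (-0.0316, +0.9995)
n_2 = (-0.8360, -0.5487)
n_3 = (+0.4429, -0.8966)
n_4 = (+0.9767, +0.2144)
  (0,1): δ = 153.53°  ·
  (0,2): δ = 32.07°  ✓
  (0,3): δ = 50.95°  ·
  (0,4): δ = 127.04°  ·
  (1,2): δ = 58.53°  ·
  (1,3): δ = 24.48°  ✓
  (1,4): δ = 100.57°  ·
  (2,3): δ = 96.99°  ·
  (2,4): δ = 20.90°  ✓
  (3,4): δ = 103.91°  ·
antipodal pairs: 3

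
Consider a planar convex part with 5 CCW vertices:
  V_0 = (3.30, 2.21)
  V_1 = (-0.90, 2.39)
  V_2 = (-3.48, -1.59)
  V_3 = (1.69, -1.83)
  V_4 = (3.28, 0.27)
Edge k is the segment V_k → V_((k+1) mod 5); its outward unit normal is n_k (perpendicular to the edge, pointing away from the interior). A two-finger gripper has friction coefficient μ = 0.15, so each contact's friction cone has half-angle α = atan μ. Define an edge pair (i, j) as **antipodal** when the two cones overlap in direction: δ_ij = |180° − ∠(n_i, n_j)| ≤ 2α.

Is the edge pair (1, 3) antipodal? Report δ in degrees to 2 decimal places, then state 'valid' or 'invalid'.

α = atan 0.15 = 8.53°;  2α = 17.06°
edge 1: e_1 = (-2.58, -3.98);  n_1 = (-0.8391, +0.5440)
edge 3: e_3 = (+1.59, +2.10);  n_3 = (+0.7973, -0.6036)
∠(n_1, n_3) = 175.82°
δ = |180° − 175.82°| = 4.18°
4.18° ≤ 2α = 17.06°  →  valid

δ = 4.18°, valid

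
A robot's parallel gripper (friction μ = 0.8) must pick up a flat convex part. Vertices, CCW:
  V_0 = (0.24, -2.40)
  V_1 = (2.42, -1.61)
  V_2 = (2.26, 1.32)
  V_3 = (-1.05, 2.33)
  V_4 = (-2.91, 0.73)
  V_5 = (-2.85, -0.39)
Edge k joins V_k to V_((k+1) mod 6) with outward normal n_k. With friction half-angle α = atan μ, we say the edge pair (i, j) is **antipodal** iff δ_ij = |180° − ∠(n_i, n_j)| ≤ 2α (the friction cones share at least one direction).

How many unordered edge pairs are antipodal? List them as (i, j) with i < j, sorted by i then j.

α = atan 0.8 = 38.66°;  2α = 77.32°
n_0 = (+0.3407, -0.9402)
n_1 = (+0.9985, +0.0545)
n_2 = (+0.2919, +0.9565)
n_3 = (-0.6521, +0.7581)
n_4 = (-0.9986, -0.0535)
n_5 = (-0.5453, -0.8383)
  (0,1): δ = 106.79°  ·
  (0,2): δ = 36.89°  ✓
  (0,3): δ = 20.78°  ✓
  (0,4): δ = 73.15°  ✓
  (0,5): δ = 127.04°  ·
  (1,2): δ = 110.09°  ·
  (1,3): δ = 52.42°  ✓
  (1,4): δ = 0.06°  ✓
  (1,5): δ = 53.83°  ✓
  (2,3): δ = 122.33°  ·
  (2,4): δ = 69.96°  ✓
  (2,5): δ = 16.07°  ✓
  (3,4): δ = 127.64°  ·
  (3,5): δ = 73.75°  ✓
  (4,5): δ = 126.11°  ·
antipodal pairs: 9

count = 9; pairs: (0,2), (0,3), (0,4), (1,3), (1,4), (1,5), (2,4), (2,5), (3,5)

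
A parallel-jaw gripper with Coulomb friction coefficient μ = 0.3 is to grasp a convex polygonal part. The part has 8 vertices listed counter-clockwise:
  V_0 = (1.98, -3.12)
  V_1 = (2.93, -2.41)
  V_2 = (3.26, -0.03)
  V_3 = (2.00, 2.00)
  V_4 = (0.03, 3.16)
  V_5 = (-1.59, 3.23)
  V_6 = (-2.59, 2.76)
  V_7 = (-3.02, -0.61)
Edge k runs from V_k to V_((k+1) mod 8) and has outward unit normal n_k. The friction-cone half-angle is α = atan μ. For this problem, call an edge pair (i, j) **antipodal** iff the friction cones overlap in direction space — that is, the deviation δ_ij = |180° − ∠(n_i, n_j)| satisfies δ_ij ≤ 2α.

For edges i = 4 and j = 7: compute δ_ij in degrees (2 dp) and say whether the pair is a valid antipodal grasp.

α = atan 0.3 = 16.70°;  2α = 33.40°
edge 4: e_4 = (-1.62, +0.07);  n_4 = (+0.0432, +0.9991)
edge 7: e_7 = (+5.00, -2.51);  n_7 = (-0.4486, -0.8937)
∠(n_4, n_7) = 155.82°
δ = |180° − 155.82°| = 24.18°
24.18° ≤ 2α = 33.40°  →  valid

δ = 24.18°, valid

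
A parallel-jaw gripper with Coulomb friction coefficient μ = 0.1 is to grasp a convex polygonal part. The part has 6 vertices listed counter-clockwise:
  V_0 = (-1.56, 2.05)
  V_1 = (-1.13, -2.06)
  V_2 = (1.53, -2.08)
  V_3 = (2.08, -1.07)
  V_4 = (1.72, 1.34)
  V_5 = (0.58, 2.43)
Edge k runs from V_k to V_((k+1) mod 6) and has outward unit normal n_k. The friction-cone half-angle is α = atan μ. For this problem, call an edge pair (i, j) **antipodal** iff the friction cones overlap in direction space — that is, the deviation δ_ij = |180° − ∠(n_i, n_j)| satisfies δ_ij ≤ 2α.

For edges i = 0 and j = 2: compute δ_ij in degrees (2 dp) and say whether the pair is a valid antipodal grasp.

α = atan 0.1 = 5.71°;  2α = 11.42°
edge 0: e_0 = (+0.43, -4.11);  n_0 = (-0.9946, -0.1041)
edge 2: e_2 = (+0.55, +1.01);  n_2 = (+0.8782, -0.4782)
∠(n_0, n_2) = 145.46°
δ = |180° − 145.46°| = 34.54°
34.54° > 2α = 11.42°  →  invalid

δ = 34.54°, invalid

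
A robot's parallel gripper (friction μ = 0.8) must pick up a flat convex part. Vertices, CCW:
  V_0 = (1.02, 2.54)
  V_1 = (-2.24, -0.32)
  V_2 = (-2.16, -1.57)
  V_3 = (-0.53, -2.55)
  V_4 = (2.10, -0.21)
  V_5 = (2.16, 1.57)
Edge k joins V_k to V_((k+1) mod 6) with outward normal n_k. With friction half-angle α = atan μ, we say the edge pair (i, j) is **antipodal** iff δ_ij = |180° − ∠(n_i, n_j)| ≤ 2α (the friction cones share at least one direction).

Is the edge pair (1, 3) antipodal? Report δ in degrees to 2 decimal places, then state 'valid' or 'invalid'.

δ = 52.00°, valid

α = atan 0.8 = 38.66°;  2α = 77.32°
edge 1: e_1 = (+0.08, -1.25);  n_1 = (-0.9980, -0.0639)
edge 3: e_3 = (+2.63, +2.34);  n_3 = (+0.6647, -0.7471)
∠(n_1, n_3) = 128.00°
δ = |180° − 128.00°| = 52.00°
52.00° ≤ 2α = 77.32°  →  valid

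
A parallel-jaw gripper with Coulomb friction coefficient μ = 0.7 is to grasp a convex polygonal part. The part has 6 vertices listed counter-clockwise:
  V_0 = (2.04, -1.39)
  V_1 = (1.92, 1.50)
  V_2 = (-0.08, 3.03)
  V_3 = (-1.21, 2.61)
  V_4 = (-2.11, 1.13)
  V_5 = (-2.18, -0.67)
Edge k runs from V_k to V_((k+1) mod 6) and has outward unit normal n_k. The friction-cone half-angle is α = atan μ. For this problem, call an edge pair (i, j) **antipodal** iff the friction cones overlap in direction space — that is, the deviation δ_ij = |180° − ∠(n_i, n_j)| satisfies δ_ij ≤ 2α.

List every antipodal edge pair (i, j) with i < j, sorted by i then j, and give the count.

α = atan 0.7 = 34.99°;  2α = 69.98°
n_0 = (+0.9991, +0.0415)
n_1 = (+0.6076, +0.7942)
n_2 = (-0.3484, +0.9373)
n_3 = (-0.8544, +0.5196)
n_4 = (-0.9992, +0.0389)
n_5 = (-0.1682, -0.9858)
  (0,1): δ = 129.79°  ·
  (0,2): δ = 71.99°  ·
  (0,3): δ = 33.68°  ✓
  (0,4): δ = 4.60°  ✓
  (0,5): δ = 77.94°  ·
  (1,2): δ = 122.19°  ·
  (1,3): δ = 83.89°  ·
  (1,4): δ = 54.81°  ✓
  (1,5): δ = 27.73°  ✓
  (2,3): δ = 141.69°  ·
  (2,4): δ = 112.62°  ·
  (2,5): δ = 30.07°  ✓
  (3,4): δ = 150.92°  ·
  (3,5): δ = 68.38°  ✓
  (4,5): δ = 97.46°  ·
antipodal pairs: 6

count = 6; pairs: (0,3), (0,4), (1,4), (1,5), (2,5), (3,5)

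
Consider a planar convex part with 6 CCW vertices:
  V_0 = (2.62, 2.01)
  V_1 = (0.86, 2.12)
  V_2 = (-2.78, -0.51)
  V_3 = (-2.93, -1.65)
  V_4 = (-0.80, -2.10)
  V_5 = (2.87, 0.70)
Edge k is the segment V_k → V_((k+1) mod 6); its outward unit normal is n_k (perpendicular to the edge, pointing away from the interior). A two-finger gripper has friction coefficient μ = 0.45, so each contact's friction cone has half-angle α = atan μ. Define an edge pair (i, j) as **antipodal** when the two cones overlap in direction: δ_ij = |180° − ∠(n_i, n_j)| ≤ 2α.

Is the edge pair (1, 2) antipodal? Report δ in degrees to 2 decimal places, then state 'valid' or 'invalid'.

δ = 133.35°, invalid

α = atan 0.45 = 24.23°;  2α = 48.46°
edge 1: e_1 = (-3.64, -2.63);  n_1 = (-0.5857, +0.8106)
edge 2: e_2 = (-0.15, -1.14);  n_2 = (-0.9915, +0.1305)
∠(n_1, n_2) = 46.65°
δ = |180° − 46.65°| = 133.35°
133.35° > 2α = 48.46°  →  invalid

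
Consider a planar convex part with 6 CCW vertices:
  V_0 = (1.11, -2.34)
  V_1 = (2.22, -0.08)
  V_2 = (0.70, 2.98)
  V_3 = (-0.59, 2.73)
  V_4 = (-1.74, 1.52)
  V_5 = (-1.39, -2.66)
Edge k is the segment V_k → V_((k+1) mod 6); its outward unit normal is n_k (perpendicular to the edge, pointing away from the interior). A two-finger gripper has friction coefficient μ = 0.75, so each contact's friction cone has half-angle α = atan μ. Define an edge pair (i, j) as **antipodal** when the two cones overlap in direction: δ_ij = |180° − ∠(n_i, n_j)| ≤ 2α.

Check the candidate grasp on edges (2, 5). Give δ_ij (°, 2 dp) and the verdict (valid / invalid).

δ = 3.67°, valid

α = atan 0.75 = 36.87°;  2α = 73.74°
edge 2: e_2 = (-1.29, -0.25);  n_2 = (-0.1903, +0.9817)
edge 5: e_5 = (+2.50, +0.32);  n_5 = (+0.1270, -0.9919)
∠(n_2, n_5) = 176.33°
δ = |180° − 176.33°| = 3.67°
3.67° ≤ 2α = 73.74°  →  valid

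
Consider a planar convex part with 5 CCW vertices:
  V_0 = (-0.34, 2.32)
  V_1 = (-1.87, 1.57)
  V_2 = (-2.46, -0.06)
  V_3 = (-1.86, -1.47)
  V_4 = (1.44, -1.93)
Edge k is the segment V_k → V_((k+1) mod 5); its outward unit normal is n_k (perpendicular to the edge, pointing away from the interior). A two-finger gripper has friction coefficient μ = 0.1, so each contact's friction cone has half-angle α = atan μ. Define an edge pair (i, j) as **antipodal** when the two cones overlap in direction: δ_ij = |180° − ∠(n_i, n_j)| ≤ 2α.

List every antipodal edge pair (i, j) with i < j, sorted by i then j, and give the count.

α = atan 0.1 = 5.71°;  2α = 11.42°
n_0 = (-0.4402, +0.8979)
n_1 = (-0.9403, +0.3404)
n_2 = (-0.9202, -0.3916)
n_3 = (-0.1381, -0.9904)
n_4 = (+0.9224, +0.3863)
  (0,1): δ = 136.01°  ·
  (0,2): δ = 93.06°  ·
  (0,3): δ = 34.05°  ·
  (0,4): δ = 86.61°  ·
  (1,2): δ = 137.05°  ·
  (1,3): δ = 78.04°  ·
  (1,4): δ = 42.62°  ·
  (2,3): δ = 120.99°  ·
  (2,4): δ = 0.33°  ✓
  (3,4): δ = 59.34°  ·
antipodal pairs: 1

count = 1; pairs: (2,4)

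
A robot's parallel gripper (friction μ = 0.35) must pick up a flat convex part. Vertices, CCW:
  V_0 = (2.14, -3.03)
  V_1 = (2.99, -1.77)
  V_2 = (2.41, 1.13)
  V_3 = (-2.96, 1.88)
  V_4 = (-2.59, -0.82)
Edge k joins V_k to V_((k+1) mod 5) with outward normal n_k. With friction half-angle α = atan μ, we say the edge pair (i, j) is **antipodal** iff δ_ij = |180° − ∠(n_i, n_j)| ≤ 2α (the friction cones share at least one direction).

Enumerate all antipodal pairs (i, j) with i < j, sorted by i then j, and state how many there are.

count = 2; pairs: (1,3), (2,4)

α = atan 0.35 = 19.29°;  2α = 38.58°
n_0 = (+0.8290, -0.5592)
n_1 = (+0.9806, +0.1961)
n_2 = (+0.1383, +0.9904)
n_3 = (-0.9907, -0.1358)
n_4 = (-0.4233, -0.9060)
  (0,1): δ = 134.69°  ·
  (0,2): δ = 63.95°  ·
  (0,3): δ = 41.81°  ·
  (0,4): δ = 98.96°  ·
  (1,2): δ = 109.26°  ·
  (1,3): δ = 3.51°  ✓
  (1,4): δ = 53.65°  ·
  (2,3): δ = 74.25°  ·
  (2,4): δ = 17.09°  ✓
  (3,4): δ = 122.85°  ·
antipodal pairs: 2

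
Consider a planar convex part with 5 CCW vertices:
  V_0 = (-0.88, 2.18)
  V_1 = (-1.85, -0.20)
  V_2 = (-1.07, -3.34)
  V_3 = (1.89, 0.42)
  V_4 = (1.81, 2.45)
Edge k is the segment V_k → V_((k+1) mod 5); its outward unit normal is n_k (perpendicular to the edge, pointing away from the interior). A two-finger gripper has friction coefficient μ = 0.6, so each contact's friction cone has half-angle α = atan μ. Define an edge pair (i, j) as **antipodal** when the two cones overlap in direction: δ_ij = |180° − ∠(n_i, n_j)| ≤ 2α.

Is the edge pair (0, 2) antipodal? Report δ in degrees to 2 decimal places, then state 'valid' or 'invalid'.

α = atan 0.6 = 30.96°;  2α = 61.93°
edge 0: e_0 = (-0.97, -2.38);  n_0 = (-0.9260, +0.3774)
edge 2: e_2 = (+2.96, +3.76);  n_2 = (+0.7857, -0.6186)
∠(n_0, n_2) = 163.96°
δ = |180° − 163.96°| = 16.04°
16.04° ≤ 2α = 61.93°  →  valid

δ = 16.04°, valid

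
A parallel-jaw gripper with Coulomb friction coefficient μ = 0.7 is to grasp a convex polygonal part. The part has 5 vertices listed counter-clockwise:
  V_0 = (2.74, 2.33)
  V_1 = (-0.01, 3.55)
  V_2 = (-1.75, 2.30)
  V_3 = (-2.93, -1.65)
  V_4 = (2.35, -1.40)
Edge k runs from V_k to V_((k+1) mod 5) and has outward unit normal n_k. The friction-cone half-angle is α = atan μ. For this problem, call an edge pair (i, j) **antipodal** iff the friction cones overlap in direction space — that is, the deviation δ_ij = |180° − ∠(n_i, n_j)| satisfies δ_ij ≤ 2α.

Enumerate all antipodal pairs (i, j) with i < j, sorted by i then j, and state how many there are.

count = 4; pairs: (0,3), (1,3), (1,4), (2,4)

α = atan 0.7 = 34.99°;  2α = 69.98°
n_0 = (+0.4055, +0.9141)
n_1 = (-0.5834, +0.8122)
n_2 = (-0.9582, +0.2862)
n_3 = (+0.0473, -0.9989)
n_4 = (+0.9946, -0.1040)
  (0,1): δ = 120.38°  ·
  (0,2): δ = 82.71°  ·
  (0,3): δ = 26.63°  ✓
  (0,4): δ = 107.95°  ·
  (1,2): δ = 142.33°  ·
  (1,3): δ = 32.98°  ✓
  (1,4): δ = 48.34°  ✓
  (2,3): δ = 70.66°  ·
  (2,4): δ = 10.66°  ✓
  (3,4): δ = 98.68°  ·
antipodal pairs: 4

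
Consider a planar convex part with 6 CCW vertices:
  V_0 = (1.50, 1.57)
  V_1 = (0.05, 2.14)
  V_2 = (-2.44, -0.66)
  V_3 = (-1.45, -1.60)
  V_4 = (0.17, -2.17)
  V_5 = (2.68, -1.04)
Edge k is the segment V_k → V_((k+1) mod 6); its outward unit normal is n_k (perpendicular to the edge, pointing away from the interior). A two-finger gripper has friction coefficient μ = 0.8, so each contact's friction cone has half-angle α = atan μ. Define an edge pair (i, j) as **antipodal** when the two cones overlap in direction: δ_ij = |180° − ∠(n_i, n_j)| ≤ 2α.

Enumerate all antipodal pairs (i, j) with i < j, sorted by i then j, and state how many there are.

α = atan 0.8 = 38.66°;  2α = 77.32°
n_0 = (+0.3659, +0.9307)
n_1 = (-0.7473, +0.6645)
n_2 = (-0.6886, -0.7252)
n_3 = (-0.3319, -0.9433)
n_4 = (+0.4105, -0.9119)
n_5 = (+0.9112, +0.4120)
  (0,1): δ = 110.19°  ·
  (0,2): δ = 22.06°  ✓
  (0,3): δ = 2.08°  ✓
  (0,4): δ = 45.70°  ✓
  (0,5): δ = 135.79°  ·
  (1,2): δ = 91.87°  ·
  (1,3): δ = 67.74°  ✓
  (1,4): δ = 24.12°  ✓
  (1,5): δ = 65.97°  ✓
  (2,3): δ = 155.87°  ·
  (2,4): δ = 112.25°  ·
  (2,5): δ = 22.16°  ✓
  (3,4): δ = 136.38°  ·
  (3,5): δ = 46.29°  ✓
  (4,5): δ = 89.91°  ·
antipodal pairs: 8

count = 8; pairs: (0,2), (0,3), (0,4), (1,3), (1,4), (1,5), (2,5), (3,5)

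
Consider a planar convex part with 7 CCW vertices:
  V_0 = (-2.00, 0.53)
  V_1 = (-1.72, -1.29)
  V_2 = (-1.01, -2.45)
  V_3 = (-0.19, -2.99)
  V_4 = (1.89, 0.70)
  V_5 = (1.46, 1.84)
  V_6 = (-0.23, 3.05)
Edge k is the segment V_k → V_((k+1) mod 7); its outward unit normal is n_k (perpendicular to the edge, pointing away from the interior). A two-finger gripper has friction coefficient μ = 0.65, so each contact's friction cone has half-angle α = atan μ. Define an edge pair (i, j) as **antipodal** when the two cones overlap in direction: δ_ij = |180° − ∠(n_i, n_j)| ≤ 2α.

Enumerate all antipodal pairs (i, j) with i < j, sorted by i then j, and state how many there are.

α = atan 0.65 = 33.02°;  2α = 66.05°
n_0 = (-0.9884, -0.1521)
n_1 = (-0.8529, -0.5220)
n_2 = (-0.5500, -0.8352)
n_3 = (+0.8711, -0.4910)
n_4 = (+0.9357, +0.3529)
n_5 = (+0.5821, +0.8131)
n_6 = (-0.8183, +0.5748)
  (0,1): δ = 157.28°  ·
  (0,2): δ = 132.11°  ·
  (0,3): δ = 38.16°  ✓
  (0,4): δ = 11.92°  ✓
  (0,5): δ = 45.65°  ✓
  (0,6): δ = 136.17°  ·
  (1,2): δ = 154.84°  ·
  (1,3): δ = 60.88°  ✓
  (1,4): δ = 10.80°  ✓
  (1,5): δ = 22.93°  ✓
  (1,6): δ = 113.45°  ·
  (2,3): δ = 86.04°  ·
  (2,4): δ = 35.97°  ✓
  (2,5): δ = 2.24°  ✓
  (2,6): δ = 88.28°  ·
  (3,4): δ = 129.92°  ·
  (3,5): δ = 96.19°  ·
  (3,6): δ = 5.67°  ✓
  (4,5): δ = 146.27°  ·
  (4,6): δ = 55.75°  ✓
  (5,6): δ = 89.48°  ·
antipodal pairs: 10

count = 10; pairs: (0,3), (0,4), (0,5), (1,3), (1,4), (1,5), (2,4), (2,5), (3,6), (4,6)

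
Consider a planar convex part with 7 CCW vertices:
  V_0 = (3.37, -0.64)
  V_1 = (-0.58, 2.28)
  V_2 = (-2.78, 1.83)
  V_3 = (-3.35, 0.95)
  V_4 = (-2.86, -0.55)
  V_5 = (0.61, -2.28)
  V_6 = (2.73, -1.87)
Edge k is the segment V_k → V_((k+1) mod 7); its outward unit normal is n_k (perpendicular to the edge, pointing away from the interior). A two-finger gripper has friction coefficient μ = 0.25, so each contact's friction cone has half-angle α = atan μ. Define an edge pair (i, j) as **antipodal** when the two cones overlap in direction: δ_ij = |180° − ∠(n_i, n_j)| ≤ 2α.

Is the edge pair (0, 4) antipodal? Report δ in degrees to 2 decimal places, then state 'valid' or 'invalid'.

α = atan 0.25 = 14.04°;  2α = 28.07°
edge 0: e_0 = (-3.95, +2.92);  n_0 = (+0.5944, +0.8041)
edge 4: e_4 = (+3.47, -1.73);  n_4 = (-0.4462, -0.8949)
∠(n_0, n_4) = 170.03°
δ = |180° − 170.03°| = 9.97°
9.97° ≤ 2α = 28.07°  →  valid

δ = 9.97°, valid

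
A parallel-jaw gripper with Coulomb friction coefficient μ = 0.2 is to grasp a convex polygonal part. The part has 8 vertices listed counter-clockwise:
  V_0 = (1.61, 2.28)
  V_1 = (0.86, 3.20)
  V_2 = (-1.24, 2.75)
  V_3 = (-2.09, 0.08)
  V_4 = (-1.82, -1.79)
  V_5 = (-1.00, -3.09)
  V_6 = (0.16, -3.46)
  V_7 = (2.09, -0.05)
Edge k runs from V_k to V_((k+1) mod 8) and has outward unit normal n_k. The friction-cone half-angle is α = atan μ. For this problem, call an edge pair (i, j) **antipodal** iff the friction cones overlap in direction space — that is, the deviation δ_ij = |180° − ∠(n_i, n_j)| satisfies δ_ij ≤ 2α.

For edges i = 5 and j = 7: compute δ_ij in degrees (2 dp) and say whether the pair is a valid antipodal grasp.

α = atan 0.2 = 11.31°;  2α = 22.62°
edge 5: e_5 = (+1.16, -0.37);  n_5 = (-0.3039, -0.9527)
edge 7: e_7 = (-0.48, +2.33);  n_7 = (+0.9794, +0.2018)
∠(n_5, n_7) = 119.33°
δ = |180° − 119.33°| = 60.67°
60.67° > 2α = 22.62°  →  invalid

δ = 60.67°, invalid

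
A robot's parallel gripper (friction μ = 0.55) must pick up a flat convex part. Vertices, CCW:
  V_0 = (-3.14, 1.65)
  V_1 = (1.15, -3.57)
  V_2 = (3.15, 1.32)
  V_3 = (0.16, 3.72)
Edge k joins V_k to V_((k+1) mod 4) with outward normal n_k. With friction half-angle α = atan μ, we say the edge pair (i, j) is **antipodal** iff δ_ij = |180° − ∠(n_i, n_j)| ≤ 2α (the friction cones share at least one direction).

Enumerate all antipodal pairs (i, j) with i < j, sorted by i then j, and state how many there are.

count = 2; pairs: (0,2), (1,3)

α = atan 0.55 = 28.81°;  2α = 57.62°
n_0 = (-0.7726, -0.6349)
n_1 = (+0.9256, -0.3786)
n_2 = (+0.6260, +0.7798)
n_3 = (-0.5314, +0.8471)
  (0,1): δ = 61.66°  ·
  (0,2): δ = 11.83°  ✓
  (0,3): δ = 82.68°  ·
  (1,2): δ = 106.51°  ·
  (1,3): δ = 35.66°  ✓
  (2,3): δ = 109.15°  ·
antipodal pairs: 2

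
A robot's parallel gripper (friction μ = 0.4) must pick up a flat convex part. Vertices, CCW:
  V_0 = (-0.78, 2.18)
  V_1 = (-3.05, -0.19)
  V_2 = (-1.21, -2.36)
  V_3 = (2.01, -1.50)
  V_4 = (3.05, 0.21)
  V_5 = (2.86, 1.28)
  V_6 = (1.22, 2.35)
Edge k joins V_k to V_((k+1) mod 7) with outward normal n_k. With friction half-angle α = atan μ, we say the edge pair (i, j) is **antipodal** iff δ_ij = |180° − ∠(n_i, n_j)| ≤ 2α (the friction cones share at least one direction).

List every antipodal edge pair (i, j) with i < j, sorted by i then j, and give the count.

count = 5; pairs: (0,2), (0,3), (1,4), (1,5), (2,6)

α = atan 0.4 = 21.80°;  2α = 43.60°
n_0 = (-0.7222, +0.6917)
n_1 = (-0.7627, -0.6467)
n_2 = (+0.2580, -0.9661)
n_3 = (+0.8544, -0.5196)
n_4 = (+0.9846, +0.1748)
n_5 = (+0.5464, +0.8375)
n_6 = (-0.0847, +0.9964)
  (0,1): δ = 95.94°  ·
  (0,2): δ = 31.28°  ✓
  (0,3): δ = 12.46°  ✓
  (0,4): δ = 53.83°  ·
  (0,5): δ = 100.64°  ·
  (0,6): δ = 138.62°  ·
  (1,2): δ = 115.34°  ·
  (1,3): δ = 71.60°  ·
  (1,4): δ = 30.23°  ✓
  (1,5): δ = 16.58°  ✓
  (1,6): δ = 54.56°  ·
  (2,3): δ = 136.26°  ·
  (2,4): δ = 94.88°  ·
  (2,5): δ = 48.08°  ·
  (2,6): δ = 10.10°  ✓
  (3,4): δ = 138.62°  ·
  (3,5): δ = 91.81°  ·
  (3,6): δ = 53.83°  ·
  (4,5): δ = 133.19°  ·
  (4,6): δ = 95.21°  ·
  (5,6): δ = 142.02°  ·
antipodal pairs: 5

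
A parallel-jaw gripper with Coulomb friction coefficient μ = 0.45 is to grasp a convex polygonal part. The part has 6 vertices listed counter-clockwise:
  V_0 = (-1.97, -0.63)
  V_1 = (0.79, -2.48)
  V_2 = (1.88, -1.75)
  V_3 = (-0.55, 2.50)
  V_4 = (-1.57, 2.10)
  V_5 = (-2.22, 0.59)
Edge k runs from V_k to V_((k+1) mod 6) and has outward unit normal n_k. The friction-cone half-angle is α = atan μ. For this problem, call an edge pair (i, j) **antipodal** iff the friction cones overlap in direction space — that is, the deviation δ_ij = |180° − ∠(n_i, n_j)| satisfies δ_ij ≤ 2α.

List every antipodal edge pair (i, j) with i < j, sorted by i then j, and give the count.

count = 4; pairs: (0,2), (1,3), (1,4), (2,5)

α = atan 0.45 = 24.23°;  2α = 48.46°
n_0 = (-0.5568, -0.8307)
n_1 = (+0.5565, -0.8309)
n_2 = (+0.8681, +0.4964)
n_3 = (-0.3651, +0.9310)
n_4 = (-0.9185, +0.3954)
n_5 = (-0.9796, -0.2007)
  (0,1): δ = 112.36°  ·
  (0,2): δ = 26.41°  ✓
  (0,3): δ = 55.25°  ·
  (0,4): δ = 100.54°  ·
  (0,5): δ = 135.41°  ·
  (1,2): δ = 94.05°  ·
  (1,3): δ = 12.40°  ✓
  (1,4): δ = 32.90°  ✓
  (1,5): δ = 67.77°  ·
  (2,3): δ = 98.35°  ·
  (2,4): δ = 53.05°  ·
  (2,5): δ = 18.18°  ✓
  (3,4): δ = 134.70°  ·
  (3,5): δ = 99.83°  ·
  (4,5): δ = 145.13°  ·
antipodal pairs: 4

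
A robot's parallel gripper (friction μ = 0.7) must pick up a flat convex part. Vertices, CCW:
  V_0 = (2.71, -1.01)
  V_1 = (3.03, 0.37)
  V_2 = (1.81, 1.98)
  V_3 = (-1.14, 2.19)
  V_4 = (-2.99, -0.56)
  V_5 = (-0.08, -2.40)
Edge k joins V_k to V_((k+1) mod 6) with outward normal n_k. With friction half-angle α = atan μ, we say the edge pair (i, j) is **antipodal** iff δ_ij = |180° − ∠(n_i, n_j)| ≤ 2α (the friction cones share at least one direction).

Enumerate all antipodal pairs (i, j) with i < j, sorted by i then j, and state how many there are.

α = atan 0.7 = 34.99°;  2α = 69.98°
n_0 = (+0.9742, -0.2259)
n_1 = (+0.7970, +0.6040)
n_2 = (+0.0710, +0.9975)
n_3 = (-0.8297, +0.5582)
n_4 = (-0.5344, -0.8452)
n_5 = (+0.4459, -0.8951)
  (0,1): δ = 129.79°  ·
  (0,2): δ = 81.02°  ·
  (0,3): δ = 20.87°  ✓
  (0,4): δ = 70.75°  ·
  (0,5): δ = 129.54°  ·
  (1,2): δ = 131.23°  ·
  (1,3): δ = 71.08°  ·
  (1,4): δ = 20.54°  ✓
  (1,5): δ = 79.33°  ·
  (2,3): δ = 119.86°  ·
  (2,4): δ = 28.23°  ✓
  (2,5): δ = 30.55°  ✓
  (3,4): δ = 88.38°  ·
  (3,5): δ = 29.59°  ✓
  (4,5): δ = 121.21°  ·
antipodal pairs: 5

count = 5; pairs: (0,3), (1,4), (2,4), (2,5), (3,5)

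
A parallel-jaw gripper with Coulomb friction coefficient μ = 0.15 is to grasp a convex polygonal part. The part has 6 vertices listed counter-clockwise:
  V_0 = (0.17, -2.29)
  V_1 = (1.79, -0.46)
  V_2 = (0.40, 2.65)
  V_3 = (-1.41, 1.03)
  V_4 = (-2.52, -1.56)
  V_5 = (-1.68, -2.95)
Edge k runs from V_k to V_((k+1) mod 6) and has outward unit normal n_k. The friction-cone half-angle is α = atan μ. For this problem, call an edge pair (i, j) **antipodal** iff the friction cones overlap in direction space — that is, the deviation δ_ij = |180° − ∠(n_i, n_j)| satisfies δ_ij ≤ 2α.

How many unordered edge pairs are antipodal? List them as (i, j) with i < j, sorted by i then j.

α = atan 0.15 = 8.53°;  2α = 17.06°
n_0 = (+0.7488, -0.6628)
n_1 = (+0.9130, +0.4080)
n_2 = (-0.6669, +0.7451)
n_3 = (-0.9191, +0.3939)
n_4 = (-0.8559, -0.5172)
n_5 = (+0.3360, -0.9419)
  (0,1): δ = 114.40°  ·
  (0,2): δ = 6.65°  ✓
  (0,3): δ = 18.32°  ·
  (0,4): δ = 72.66°  ·
  (0,5): δ = 151.15°  ·
  (1,2): δ = 72.25°  ·
  (1,3): δ = 47.28°  ·
  (1,4): δ = 7.06°  ✓
  (1,5): δ = 85.55°  ·
  (2,3): δ = 155.03°  ·
  (2,4): δ = 100.68°  ·
  (2,5): δ = 22.20°  ·
  (3,4): δ = 125.66°  ·
  (3,5): δ = 47.17°  ·
  (4,5): δ = 101.51°  ·
antipodal pairs: 2

count = 2; pairs: (0,2), (1,4)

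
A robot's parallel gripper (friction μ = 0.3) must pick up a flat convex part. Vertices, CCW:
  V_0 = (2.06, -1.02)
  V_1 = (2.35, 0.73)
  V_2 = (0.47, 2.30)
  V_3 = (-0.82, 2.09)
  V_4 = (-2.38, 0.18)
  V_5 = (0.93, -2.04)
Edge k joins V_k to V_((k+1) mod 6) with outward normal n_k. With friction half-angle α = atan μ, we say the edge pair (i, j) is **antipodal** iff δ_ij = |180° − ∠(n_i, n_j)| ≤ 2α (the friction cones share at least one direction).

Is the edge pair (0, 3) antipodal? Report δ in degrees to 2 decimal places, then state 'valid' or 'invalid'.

δ = 29.83°, valid

α = atan 0.3 = 16.70°;  2α = 33.40°
edge 0: e_0 = (+0.29, +1.75);  n_0 = (+0.9865, -0.1635)
edge 3: e_3 = (-1.56, -1.91);  n_3 = (-0.7745, +0.6326)
∠(n_0, n_3) = 150.17°
δ = |180° − 150.17°| = 29.83°
29.83° ≤ 2α = 33.40°  →  valid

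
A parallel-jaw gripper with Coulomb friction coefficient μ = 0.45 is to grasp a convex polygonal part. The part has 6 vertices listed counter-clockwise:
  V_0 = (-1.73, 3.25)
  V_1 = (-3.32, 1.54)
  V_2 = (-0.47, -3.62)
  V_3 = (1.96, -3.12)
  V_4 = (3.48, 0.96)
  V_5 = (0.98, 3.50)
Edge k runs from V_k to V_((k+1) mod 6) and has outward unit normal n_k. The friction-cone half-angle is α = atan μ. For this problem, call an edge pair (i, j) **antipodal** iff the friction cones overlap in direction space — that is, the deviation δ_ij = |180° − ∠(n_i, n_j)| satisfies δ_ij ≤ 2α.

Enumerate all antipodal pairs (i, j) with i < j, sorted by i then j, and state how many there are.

count = 4; pairs: (0,2), (0,3), (1,4), (2,5)

α = atan 0.45 = 24.23°;  2α = 48.46°
n_0 = (-0.7323, +0.6809)
n_1 = (-0.8754, -0.4835)
n_2 = (+0.2015, -0.9795)
n_3 = (+0.9371, -0.3491)
n_4 = (+0.7127, +0.7015)
n_5 = (-0.0919, +0.9958)
  (0,1): δ = 108.17°  ·
  (0,2): δ = 35.46°  ✓
  (0,3): δ = 22.48°  ✓
  (0,4): δ = 87.46°  ·
  (0,5): δ = 138.19°  ·
  (1,2): δ = 107.29°  ·
  (1,3): δ = 49.35°  ·
  (1,4): δ = 15.63°  ✓
  (1,5): δ = 66.36°  ·
  (2,3): δ = 122.06°  ·
  (2,4): δ = 57.08°  ·
  (2,5): δ = 6.36°  ✓
  (3,4): δ = 115.02°  ·
  (3,5): δ = 64.30°  ·
  (4,5): δ = 129.27°  ·
antipodal pairs: 4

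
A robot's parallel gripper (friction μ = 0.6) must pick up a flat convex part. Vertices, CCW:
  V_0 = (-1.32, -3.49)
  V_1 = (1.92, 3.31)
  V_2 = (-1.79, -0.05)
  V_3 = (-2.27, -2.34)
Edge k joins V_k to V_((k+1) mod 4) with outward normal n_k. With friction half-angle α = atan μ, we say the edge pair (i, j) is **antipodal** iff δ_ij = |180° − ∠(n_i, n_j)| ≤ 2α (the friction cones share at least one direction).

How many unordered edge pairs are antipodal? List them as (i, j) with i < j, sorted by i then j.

count = 2; pairs: (0,1), (0,2)

α = atan 0.6 = 30.96°;  2α = 61.93°
n_0 = (+0.9028, -0.4301)
n_1 = (-0.6713, +0.7412)
n_2 = (-0.9787, +0.2051)
n_3 = (-0.7710, -0.6369)
  (0,1): δ = 22.36°  ✓
  (0,2): δ = 13.64°  ✓
  (0,3): δ = 65.04°  ·
  (1,2): δ = 144.00°  ·
  (1,3): δ = 92.61°  ·
  (2,3): δ = 128.60°  ·
antipodal pairs: 2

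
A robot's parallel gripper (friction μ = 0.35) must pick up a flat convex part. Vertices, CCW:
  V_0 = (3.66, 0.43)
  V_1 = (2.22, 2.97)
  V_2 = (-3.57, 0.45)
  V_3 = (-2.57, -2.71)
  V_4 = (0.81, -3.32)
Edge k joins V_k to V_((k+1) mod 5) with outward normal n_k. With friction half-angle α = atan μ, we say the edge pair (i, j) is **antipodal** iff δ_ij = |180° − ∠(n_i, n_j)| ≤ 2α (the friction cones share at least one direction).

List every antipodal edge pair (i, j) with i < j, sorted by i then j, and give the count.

count = 3; pairs: (0,2), (1,3), (1,4)

α = atan 0.35 = 19.29°;  2α = 38.58°
n_0 = (+0.8699, +0.4932)
n_1 = (-0.3991, +0.9169)
n_2 = (-0.9534, -0.3017)
n_3 = (-0.1776, -0.9841)
n_4 = (+0.7962, -0.6051)
  (0,1): δ = 96.03°  ·
  (0,2): δ = 11.99°  ✓
  (0,3): δ = 50.22°  ·
  (0,4): δ = 113.22°  ·
  (1,2): δ = 95.96°  ·
  (1,3): δ = 33.75°  ✓
  (1,4): δ = 29.24°  ✓
  (2,3): δ = 117.79°  ·
  (2,4): δ = 54.80°  ·
  (3,4): δ = 117.00°  ·
antipodal pairs: 3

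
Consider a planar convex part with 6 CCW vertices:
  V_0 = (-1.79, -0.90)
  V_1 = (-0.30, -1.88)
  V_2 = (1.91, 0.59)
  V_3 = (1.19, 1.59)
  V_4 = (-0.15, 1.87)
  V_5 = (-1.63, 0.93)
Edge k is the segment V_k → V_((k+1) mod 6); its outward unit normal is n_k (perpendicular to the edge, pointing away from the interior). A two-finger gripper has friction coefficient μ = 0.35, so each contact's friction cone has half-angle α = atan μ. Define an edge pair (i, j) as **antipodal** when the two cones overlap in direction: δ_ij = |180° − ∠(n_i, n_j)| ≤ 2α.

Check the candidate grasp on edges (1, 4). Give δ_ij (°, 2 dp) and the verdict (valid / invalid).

α = atan 0.35 = 19.29°;  2α = 38.58°
edge 1: e_1 = (+2.21, +2.47);  n_1 = (+0.7452, -0.6668)
edge 4: e_4 = (-1.48, -0.94);  n_4 = (-0.5361, +0.8441)
∠(n_1, n_4) = 164.24°
δ = |180° − 164.24°| = 15.76°
15.76° ≤ 2α = 38.58°  →  valid

δ = 15.76°, valid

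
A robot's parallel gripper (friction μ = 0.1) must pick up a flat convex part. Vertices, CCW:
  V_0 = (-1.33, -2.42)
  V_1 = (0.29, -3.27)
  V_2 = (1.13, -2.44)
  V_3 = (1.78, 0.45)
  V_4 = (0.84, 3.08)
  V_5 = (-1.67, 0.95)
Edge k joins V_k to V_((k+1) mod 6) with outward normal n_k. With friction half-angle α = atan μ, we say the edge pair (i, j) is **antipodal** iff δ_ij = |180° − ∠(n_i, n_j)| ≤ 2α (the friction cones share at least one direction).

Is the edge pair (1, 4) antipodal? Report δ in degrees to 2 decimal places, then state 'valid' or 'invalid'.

δ = 4.34°, valid

α = atan 0.1 = 5.71°;  2α = 11.42°
edge 1: e_1 = (+0.84, +0.83);  n_1 = (+0.7029, -0.7113)
edge 4: e_4 = (-2.51, -2.13);  n_4 = (-0.6470, +0.7625)
∠(n_1, n_4) = 175.66°
δ = |180° − 175.66°| = 4.34°
4.34° ≤ 2α = 11.42°  →  valid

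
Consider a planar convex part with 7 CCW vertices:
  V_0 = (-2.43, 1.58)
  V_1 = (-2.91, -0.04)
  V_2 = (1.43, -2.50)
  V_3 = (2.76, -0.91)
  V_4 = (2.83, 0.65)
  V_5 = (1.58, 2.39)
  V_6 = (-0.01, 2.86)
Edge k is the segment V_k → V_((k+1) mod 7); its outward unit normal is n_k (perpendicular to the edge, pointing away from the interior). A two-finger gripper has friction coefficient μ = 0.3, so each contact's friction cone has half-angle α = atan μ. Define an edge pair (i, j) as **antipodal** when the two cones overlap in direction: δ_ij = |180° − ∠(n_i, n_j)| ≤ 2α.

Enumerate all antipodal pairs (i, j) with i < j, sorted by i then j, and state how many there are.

α = atan 0.3 = 16.70°;  2α = 33.40°
n_0 = (-0.9588, +0.2841)
n_1 = (-0.4931, -0.8700)
n_2 = (+0.7670, -0.6416)
n_3 = (+0.9990, -0.0448)
n_4 = (+0.8122, +0.5834)
n_5 = (+0.2835, +0.9590)
n_6 = (-0.4676, +0.8840)
  (0,1): δ = 103.04°  ·
  (0,2): δ = 23.41°  ✓
  (0,3): δ = 13.94°  ✓
  (0,4): δ = 52.20°  ·
  (0,5): δ = 90.04°  ·
  (0,6): δ = 134.38°  ·
  (1,2): δ = 100.37°  ·
  (1,3): δ = 63.02°  ·
  (1,4): δ = 24.76°  ✓
  (1,5): δ = 13.08°  ✓
  (1,6): δ = 57.42°  ·
  (2,3): δ = 142.66°  ·
  (2,4): δ = 104.40°  ·
  (2,5): δ = 66.56°  ·
  (2,6): δ = 22.21°  ✓
  (3,4): δ = 141.74°  ·
  (3,5): δ = 103.90°  ·
  (3,6): δ = 59.56°  ·
  (4,5): δ = 142.16°  ·
  (4,6): δ = 97.82°  ·
  (5,6): δ = 135.66°  ·
antipodal pairs: 5

count = 5; pairs: (0,2), (0,3), (1,4), (1,5), (2,6)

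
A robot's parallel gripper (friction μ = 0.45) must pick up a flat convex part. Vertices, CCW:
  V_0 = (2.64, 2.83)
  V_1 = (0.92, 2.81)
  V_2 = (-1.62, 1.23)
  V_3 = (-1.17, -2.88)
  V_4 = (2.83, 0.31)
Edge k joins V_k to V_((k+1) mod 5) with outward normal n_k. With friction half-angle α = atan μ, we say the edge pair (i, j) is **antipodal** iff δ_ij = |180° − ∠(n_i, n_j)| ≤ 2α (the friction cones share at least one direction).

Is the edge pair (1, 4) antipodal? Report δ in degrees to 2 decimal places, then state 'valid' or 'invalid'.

α = atan 0.45 = 24.23°;  2α = 48.46°
edge 1: e_1 = (-2.54, -1.58);  n_1 = (-0.5282, +0.8491)
edge 4: e_4 = (-0.19, +2.52);  n_4 = (+0.9972, +0.0752)
∠(n_1, n_4) = 117.57°
δ = |180° − 117.57°| = 62.43°
62.43° > 2α = 48.46°  →  invalid

δ = 62.43°, invalid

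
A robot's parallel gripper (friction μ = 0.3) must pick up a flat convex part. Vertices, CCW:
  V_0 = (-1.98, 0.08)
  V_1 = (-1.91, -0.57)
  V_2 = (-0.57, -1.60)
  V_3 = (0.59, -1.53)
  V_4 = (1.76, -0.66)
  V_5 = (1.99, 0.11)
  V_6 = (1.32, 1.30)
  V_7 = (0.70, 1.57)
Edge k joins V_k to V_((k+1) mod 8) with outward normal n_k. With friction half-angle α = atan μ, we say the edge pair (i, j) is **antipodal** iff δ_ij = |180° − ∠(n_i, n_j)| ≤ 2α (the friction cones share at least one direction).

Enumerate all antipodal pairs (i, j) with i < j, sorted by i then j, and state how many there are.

α = atan 0.3 = 16.70°;  2α = 33.40°
n_0 = (-0.9943, -0.1071)
n_1 = (-0.6094, -0.7928)
n_2 = (+0.0602, -0.9982)
n_3 = (+0.5967, -0.8025)
n_4 = (+0.9582, -0.2862)
n_5 = (+0.8714, +0.4906)
n_6 = (+0.3993, +0.9168)
n_7 = (-0.4859, +0.8740)
  (0,1): δ = 133.69°  ·
  (0,2): δ = 92.69°  ·
  (0,3): δ = 59.51°  ·
  (0,4): δ = 22.78°  ✓
  (0,5): δ = 23.23°  ✓
  (0,6): δ = 60.32°  ·
  (0,7): δ = 112.93°  ·
  (1,2): δ = 139.00°  ·
  (1,3): δ = 105.82°  ·
  (1,4): δ = 69.08°  ·
  (1,5): δ = 23.07°  ✓
  (1,6): δ = 14.02°  ✓
  (1,7): δ = 66.62°  ·
  (2,3): δ = 146.82°  ·
  (2,4): δ = 110.08°  ·
  (2,5): δ = 64.07°  ·
  (2,6): δ = 26.99°  ✓
  (2,7): δ = 25.62°  ✓
  (3,4): δ = 143.27°  ·
  (3,5): δ = 97.25°  ·
  (3,6): δ = 60.17°  ·
  (3,7): δ = 7.56°  ✓
  (4,5): δ = 133.99°  ·
  (4,6): δ = 96.90°  ·
  (4,7): δ = 44.30°  ·
  (5,6): δ = 142.91°  ·
  (5,7): δ = 90.31°  ·
  (6,7): δ = 127.39°  ·
antipodal pairs: 7

count = 7; pairs: (0,4), (0,5), (1,5), (1,6), (2,6), (2,7), (3,7)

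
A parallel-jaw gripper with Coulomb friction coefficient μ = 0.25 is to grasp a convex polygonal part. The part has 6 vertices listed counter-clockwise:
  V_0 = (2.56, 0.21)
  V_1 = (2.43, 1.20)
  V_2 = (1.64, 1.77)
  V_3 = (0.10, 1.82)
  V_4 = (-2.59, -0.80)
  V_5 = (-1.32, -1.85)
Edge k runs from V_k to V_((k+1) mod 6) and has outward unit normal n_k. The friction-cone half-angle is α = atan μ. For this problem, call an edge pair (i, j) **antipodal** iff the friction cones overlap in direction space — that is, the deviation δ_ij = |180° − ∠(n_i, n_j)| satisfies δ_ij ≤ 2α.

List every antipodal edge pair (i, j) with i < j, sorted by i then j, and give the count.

α = atan 0.25 = 14.04°;  2α = 28.07°
n_0 = (+0.9915, +0.1302)
n_1 = (+0.5851, +0.8109)
n_2 = (+0.0325, +0.9995)
n_3 = (-0.6977, +0.7164)
n_4 = (-0.6372, -0.7707)
n_5 = (+0.4689, -0.8832)
  (0,1): δ = 133.29°  ·
  (0,2): δ = 99.34°  ·
  (0,3): δ = 53.24°  ·
  (0,4): δ = 42.94°  ·
  (0,5): δ = 110.48°  ·
  (1,2): δ = 146.05°  ·
  (1,3): δ = 99.94°  ·
  (1,4): δ = 3.77°  ✓
  (1,5): δ = 63.78°  ·
  (2,3): δ = 133.90°  ·
  (2,4): δ = 37.72°  ·
  (2,5): δ = 29.82°  ·
  (3,4): δ = 83.83°  ·
  (3,5): δ = 16.28°  ✓
  (4,5): δ = 112.45°  ·
antipodal pairs: 2

count = 2; pairs: (1,4), (3,5)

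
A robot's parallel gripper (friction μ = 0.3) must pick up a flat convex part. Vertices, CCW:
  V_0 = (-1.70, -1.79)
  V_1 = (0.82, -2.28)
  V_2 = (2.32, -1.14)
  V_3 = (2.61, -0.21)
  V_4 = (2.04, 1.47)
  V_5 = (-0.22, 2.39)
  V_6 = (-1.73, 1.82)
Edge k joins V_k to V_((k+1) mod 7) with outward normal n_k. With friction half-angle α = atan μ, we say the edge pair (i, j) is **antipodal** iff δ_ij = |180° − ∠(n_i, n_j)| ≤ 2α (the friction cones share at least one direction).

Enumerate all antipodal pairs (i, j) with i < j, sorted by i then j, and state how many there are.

α = atan 0.3 = 16.70°;  2α = 33.40°
n_0 = (-0.1909, -0.9816)
n_1 = (+0.6051, -0.7962)
n_2 = (+0.9547, -0.2977)
n_3 = (+0.9470, +0.3213)
n_4 = (+0.3770, +0.9262)
n_5 = (-0.3532, +0.9356)
n_6 = (-1.0000, -0.0083)
  (0,1): δ = 131.76°  ·
  (0,2): δ = 96.32°  ·
  (0,3): δ = 60.26°  ·
  (0,4): δ = 11.15°  ✓
  (0,5): δ = 31.68°  ✓
  (0,6): δ = 101.48°  ·
  (1,2): δ = 144.55°  ·
  (1,3): δ = 108.49°  ·
  (1,4): δ = 59.39°  ·
  (1,5): δ = 16.55°  ✓
  (1,6): δ = 53.24°  ·
  (2,3): δ = 143.94°  ·
  (2,4): δ = 94.83°  ·
  (2,5): δ = 52.00°  ·
  (2,6): δ = 17.80°  ✓
  (3,4): δ = 130.89°  ·
  (3,5): δ = 88.06°  ·
  (3,6): δ = 18.27°  ✓
  (4,5): δ = 137.17°  ·
  (4,6): δ = 67.37°  ·
  (5,6): δ = 110.20°  ·
antipodal pairs: 5

count = 5; pairs: (0,4), (0,5), (1,5), (2,6), (3,6)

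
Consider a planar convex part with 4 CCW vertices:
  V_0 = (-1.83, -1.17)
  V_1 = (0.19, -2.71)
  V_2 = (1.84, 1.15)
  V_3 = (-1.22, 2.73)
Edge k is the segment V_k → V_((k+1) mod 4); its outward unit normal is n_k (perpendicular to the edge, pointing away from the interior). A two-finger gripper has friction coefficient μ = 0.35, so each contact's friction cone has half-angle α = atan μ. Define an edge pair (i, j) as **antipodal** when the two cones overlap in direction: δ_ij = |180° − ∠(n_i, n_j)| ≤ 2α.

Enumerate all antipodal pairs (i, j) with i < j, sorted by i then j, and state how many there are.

α = atan 0.35 = 19.29°;  2α = 38.58°
n_0 = (-0.6063, -0.7953)
n_1 = (+0.9195, -0.3931)
n_2 = (+0.4588, +0.8885)
n_3 = (-0.9880, +0.1545)
  (0,1): δ = 75.82°  ·
  (0,2): δ = 10.01°  ✓
  (0,3): δ = 118.43°  ·
  (1,2): δ = 94.16°  ·
  (1,3): δ = 14.26°  ✓
  (2,3): δ = 71.58°  ·
antipodal pairs: 2

count = 2; pairs: (0,2), (1,3)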